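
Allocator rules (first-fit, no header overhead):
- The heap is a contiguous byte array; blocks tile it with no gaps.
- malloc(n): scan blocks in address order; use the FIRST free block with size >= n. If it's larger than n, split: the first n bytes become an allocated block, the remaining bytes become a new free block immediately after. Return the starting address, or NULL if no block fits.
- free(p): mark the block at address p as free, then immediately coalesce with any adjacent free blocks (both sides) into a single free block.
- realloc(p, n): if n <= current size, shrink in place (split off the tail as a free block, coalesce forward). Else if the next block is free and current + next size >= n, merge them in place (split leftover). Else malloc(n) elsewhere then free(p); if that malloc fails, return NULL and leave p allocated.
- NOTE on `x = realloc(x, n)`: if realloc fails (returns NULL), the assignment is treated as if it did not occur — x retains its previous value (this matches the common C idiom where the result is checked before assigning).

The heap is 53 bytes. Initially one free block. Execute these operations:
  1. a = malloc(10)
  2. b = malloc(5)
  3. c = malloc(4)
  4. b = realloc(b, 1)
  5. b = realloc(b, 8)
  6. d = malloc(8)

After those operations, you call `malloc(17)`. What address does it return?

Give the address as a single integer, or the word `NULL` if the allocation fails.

Op 1: a = malloc(10) -> a = 0; heap: [0-9 ALLOC][10-52 FREE]
Op 2: b = malloc(5) -> b = 10; heap: [0-9 ALLOC][10-14 ALLOC][15-52 FREE]
Op 3: c = malloc(4) -> c = 15; heap: [0-9 ALLOC][10-14 ALLOC][15-18 ALLOC][19-52 FREE]
Op 4: b = realloc(b, 1) -> b = 10; heap: [0-9 ALLOC][10-10 ALLOC][11-14 FREE][15-18 ALLOC][19-52 FREE]
Op 5: b = realloc(b, 8) -> b = 19; heap: [0-9 ALLOC][10-14 FREE][15-18 ALLOC][19-26 ALLOC][27-52 FREE]
Op 6: d = malloc(8) -> d = 27; heap: [0-9 ALLOC][10-14 FREE][15-18 ALLOC][19-26 ALLOC][27-34 ALLOC][35-52 FREE]
malloc(17): first-fit scan over [0-9 ALLOC][10-14 FREE][15-18 ALLOC][19-26 ALLOC][27-34 ALLOC][35-52 FREE] -> 35

Answer: 35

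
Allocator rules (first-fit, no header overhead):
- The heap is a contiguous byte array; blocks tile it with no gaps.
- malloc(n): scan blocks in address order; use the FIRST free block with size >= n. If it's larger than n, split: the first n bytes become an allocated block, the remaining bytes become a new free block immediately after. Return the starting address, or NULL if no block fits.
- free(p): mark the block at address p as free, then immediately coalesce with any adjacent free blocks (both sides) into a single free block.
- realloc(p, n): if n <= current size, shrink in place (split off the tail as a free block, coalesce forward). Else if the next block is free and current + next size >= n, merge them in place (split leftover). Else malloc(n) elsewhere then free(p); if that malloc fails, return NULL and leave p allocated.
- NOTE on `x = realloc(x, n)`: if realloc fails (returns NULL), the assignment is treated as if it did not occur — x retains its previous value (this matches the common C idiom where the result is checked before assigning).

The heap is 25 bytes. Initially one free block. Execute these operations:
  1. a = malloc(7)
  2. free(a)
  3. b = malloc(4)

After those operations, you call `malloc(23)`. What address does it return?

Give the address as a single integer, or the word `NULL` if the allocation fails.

Op 1: a = malloc(7) -> a = 0; heap: [0-6 ALLOC][7-24 FREE]
Op 2: free(a) -> (freed a); heap: [0-24 FREE]
Op 3: b = malloc(4) -> b = 0; heap: [0-3 ALLOC][4-24 FREE]
malloc(23): first-fit scan over [0-3 ALLOC][4-24 FREE] -> NULL

Answer: NULL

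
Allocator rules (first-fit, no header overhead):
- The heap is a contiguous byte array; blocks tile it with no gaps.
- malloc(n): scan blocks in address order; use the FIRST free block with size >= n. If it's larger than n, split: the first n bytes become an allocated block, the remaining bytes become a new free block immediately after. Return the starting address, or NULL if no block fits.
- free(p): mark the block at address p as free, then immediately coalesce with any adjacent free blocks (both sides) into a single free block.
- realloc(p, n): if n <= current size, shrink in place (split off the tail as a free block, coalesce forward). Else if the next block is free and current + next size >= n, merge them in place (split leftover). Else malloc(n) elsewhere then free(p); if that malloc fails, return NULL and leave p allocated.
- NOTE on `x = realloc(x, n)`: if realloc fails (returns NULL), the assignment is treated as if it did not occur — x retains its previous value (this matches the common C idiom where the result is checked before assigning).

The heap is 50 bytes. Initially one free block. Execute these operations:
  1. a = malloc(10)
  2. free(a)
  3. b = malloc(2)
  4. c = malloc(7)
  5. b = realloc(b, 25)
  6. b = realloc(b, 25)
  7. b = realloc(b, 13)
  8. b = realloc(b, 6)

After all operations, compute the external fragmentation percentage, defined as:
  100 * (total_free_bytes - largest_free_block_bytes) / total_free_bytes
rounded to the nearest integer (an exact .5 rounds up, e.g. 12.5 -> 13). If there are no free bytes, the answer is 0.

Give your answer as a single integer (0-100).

Answer: 5

Derivation:
Op 1: a = malloc(10) -> a = 0; heap: [0-9 ALLOC][10-49 FREE]
Op 2: free(a) -> (freed a); heap: [0-49 FREE]
Op 3: b = malloc(2) -> b = 0; heap: [0-1 ALLOC][2-49 FREE]
Op 4: c = malloc(7) -> c = 2; heap: [0-1 ALLOC][2-8 ALLOC][9-49 FREE]
Op 5: b = realloc(b, 25) -> b = 9; heap: [0-1 FREE][2-8 ALLOC][9-33 ALLOC][34-49 FREE]
Op 6: b = realloc(b, 25) -> b = 9; heap: [0-1 FREE][2-8 ALLOC][9-33 ALLOC][34-49 FREE]
Op 7: b = realloc(b, 13) -> b = 9; heap: [0-1 FREE][2-8 ALLOC][9-21 ALLOC][22-49 FREE]
Op 8: b = realloc(b, 6) -> b = 9; heap: [0-1 FREE][2-8 ALLOC][9-14 ALLOC][15-49 FREE]
Free blocks: [2 35] total_free=37 largest=35 -> 100*(37-35)/37 = 200/37 ≈ 5.405 -> rounds to 5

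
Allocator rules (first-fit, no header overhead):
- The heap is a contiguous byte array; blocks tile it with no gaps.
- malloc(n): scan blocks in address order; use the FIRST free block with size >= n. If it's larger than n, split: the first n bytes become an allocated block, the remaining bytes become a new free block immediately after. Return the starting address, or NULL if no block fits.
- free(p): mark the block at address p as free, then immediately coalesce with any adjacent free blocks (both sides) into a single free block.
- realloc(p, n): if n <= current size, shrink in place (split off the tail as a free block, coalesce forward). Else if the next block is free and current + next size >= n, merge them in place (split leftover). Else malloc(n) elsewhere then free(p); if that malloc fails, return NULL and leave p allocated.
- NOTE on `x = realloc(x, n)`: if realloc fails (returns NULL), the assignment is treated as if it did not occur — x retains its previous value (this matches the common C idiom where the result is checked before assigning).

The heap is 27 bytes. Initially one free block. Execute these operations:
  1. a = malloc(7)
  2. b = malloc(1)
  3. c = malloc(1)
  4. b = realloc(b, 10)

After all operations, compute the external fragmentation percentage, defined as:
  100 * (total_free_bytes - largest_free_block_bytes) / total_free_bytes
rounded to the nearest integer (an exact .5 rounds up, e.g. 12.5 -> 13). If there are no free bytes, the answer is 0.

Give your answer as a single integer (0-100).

Op 1: a = malloc(7) -> a = 0; heap: [0-6 ALLOC][7-26 FREE]
Op 2: b = malloc(1) -> b = 7; heap: [0-6 ALLOC][7-7 ALLOC][8-26 FREE]
Op 3: c = malloc(1) -> c = 8; heap: [0-6 ALLOC][7-7 ALLOC][8-8 ALLOC][9-26 FREE]
Op 4: b = realloc(b, 10) -> b = 9; heap: [0-6 ALLOC][7-7 FREE][8-8 ALLOC][9-18 ALLOC][19-26 FREE]
Free blocks: [1 8] total_free=9 largest=8 -> 100*(9-8)/9 = 100/9 ≈ 11.111 -> rounds to 11

Answer: 11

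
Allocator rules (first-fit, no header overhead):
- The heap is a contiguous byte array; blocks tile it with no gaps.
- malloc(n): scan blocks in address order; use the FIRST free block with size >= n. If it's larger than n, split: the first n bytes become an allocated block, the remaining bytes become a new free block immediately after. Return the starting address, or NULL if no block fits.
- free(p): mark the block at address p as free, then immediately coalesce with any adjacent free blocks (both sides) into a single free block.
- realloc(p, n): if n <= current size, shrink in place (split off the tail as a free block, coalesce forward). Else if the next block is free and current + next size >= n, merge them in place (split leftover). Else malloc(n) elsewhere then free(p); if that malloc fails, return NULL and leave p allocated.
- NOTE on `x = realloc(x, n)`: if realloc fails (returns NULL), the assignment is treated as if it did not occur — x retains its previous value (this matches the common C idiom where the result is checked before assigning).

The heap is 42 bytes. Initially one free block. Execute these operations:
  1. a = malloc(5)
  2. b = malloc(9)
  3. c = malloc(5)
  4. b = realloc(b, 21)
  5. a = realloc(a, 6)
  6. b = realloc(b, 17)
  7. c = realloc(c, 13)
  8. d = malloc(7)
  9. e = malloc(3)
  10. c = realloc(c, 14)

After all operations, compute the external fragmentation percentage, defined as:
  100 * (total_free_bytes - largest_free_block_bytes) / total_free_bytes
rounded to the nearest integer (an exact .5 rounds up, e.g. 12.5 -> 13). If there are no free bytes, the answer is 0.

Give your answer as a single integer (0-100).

Answer: 25

Derivation:
Op 1: a = malloc(5) -> a = 0; heap: [0-4 ALLOC][5-41 FREE]
Op 2: b = malloc(9) -> b = 5; heap: [0-4 ALLOC][5-13 ALLOC][14-41 FREE]
Op 3: c = malloc(5) -> c = 14; heap: [0-4 ALLOC][5-13 ALLOC][14-18 ALLOC][19-41 FREE]
Op 4: b = realloc(b, 21) -> b = 19; heap: [0-4 ALLOC][5-13 FREE][14-18 ALLOC][19-39 ALLOC][40-41 FREE]
Op 5: a = realloc(a, 6) -> a = 0; heap: [0-5 ALLOC][6-13 FREE][14-18 ALLOC][19-39 ALLOC][40-41 FREE]
Op 6: b = realloc(b, 17) -> b = 19; heap: [0-5 ALLOC][6-13 FREE][14-18 ALLOC][19-35 ALLOC][36-41 FREE]
Op 7: c = realloc(c, 13) -> NULL (c unchanged); heap: [0-5 ALLOC][6-13 FREE][14-18 ALLOC][19-35 ALLOC][36-41 FREE]
Op 8: d = malloc(7) -> d = 6; heap: [0-5 ALLOC][6-12 ALLOC][13-13 FREE][14-18 ALLOC][19-35 ALLOC][36-41 FREE]
Op 9: e = malloc(3) -> e = 36; heap: [0-5 ALLOC][6-12 ALLOC][13-13 FREE][14-18 ALLOC][19-35 ALLOC][36-38 ALLOC][39-41 FREE]
Op 10: c = realloc(c, 14) -> NULL (c unchanged); heap: [0-5 ALLOC][6-12 ALLOC][13-13 FREE][14-18 ALLOC][19-35 ALLOC][36-38 ALLOC][39-41 FREE]
Free blocks: [1 3] total_free=4 largest=3 -> 100*(4-3)/4 = 100/4 = 25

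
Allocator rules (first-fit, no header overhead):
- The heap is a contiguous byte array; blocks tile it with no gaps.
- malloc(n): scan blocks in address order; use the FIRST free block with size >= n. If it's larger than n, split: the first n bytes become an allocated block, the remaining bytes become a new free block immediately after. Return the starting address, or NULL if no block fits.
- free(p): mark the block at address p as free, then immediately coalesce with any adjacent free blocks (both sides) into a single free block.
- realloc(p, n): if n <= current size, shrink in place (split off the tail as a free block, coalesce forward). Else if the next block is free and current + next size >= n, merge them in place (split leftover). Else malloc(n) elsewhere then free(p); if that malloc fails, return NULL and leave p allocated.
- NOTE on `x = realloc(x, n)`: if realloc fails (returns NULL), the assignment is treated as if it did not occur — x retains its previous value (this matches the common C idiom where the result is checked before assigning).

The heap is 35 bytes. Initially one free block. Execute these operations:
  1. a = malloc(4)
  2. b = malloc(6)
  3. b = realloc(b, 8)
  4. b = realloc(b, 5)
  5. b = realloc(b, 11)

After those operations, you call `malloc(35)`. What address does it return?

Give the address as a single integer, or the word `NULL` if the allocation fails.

Op 1: a = malloc(4) -> a = 0; heap: [0-3 ALLOC][4-34 FREE]
Op 2: b = malloc(6) -> b = 4; heap: [0-3 ALLOC][4-9 ALLOC][10-34 FREE]
Op 3: b = realloc(b, 8) -> b = 4; heap: [0-3 ALLOC][4-11 ALLOC][12-34 FREE]
Op 4: b = realloc(b, 5) -> b = 4; heap: [0-3 ALLOC][4-8 ALLOC][9-34 FREE]
Op 5: b = realloc(b, 11) -> b = 4; heap: [0-3 ALLOC][4-14 ALLOC][15-34 FREE]
malloc(35): first-fit scan over [0-3 ALLOC][4-14 ALLOC][15-34 FREE] -> NULL

Answer: NULL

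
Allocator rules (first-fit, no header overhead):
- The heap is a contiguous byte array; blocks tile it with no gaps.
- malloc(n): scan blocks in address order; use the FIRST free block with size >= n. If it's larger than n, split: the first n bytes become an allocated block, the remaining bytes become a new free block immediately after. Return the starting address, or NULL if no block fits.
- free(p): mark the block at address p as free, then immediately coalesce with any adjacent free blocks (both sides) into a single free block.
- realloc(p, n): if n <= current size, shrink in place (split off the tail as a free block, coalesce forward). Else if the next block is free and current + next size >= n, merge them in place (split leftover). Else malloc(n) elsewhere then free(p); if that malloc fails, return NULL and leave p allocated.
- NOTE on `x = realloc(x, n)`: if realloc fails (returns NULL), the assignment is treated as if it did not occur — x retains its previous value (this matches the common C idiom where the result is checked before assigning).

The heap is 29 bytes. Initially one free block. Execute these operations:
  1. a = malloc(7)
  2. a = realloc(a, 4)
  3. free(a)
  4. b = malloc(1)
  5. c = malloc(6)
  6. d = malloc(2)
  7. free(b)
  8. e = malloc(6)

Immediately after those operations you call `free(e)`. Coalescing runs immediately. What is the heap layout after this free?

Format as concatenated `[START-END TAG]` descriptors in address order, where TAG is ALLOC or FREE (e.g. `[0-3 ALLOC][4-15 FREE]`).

Answer: [0-0 FREE][1-6 ALLOC][7-8 ALLOC][9-28 FREE]

Derivation:
Op 1: a = malloc(7) -> a = 0; heap: [0-6 ALLOC][7-28 FREE]
Op 2: a = realloc(a, 4) -> a = 0; heap: [0-3 ALLOC][4-28 FREE]
Op 3: free(a) -> (freed a); heap: [0-28 FREE]
Op 4: b = malloc(1) -> b = 0; heap: [0-0 ALLOC][1-28 FREE]
Op 5: c = malloc(6) -> c = 1; heap: [0-0 ALLOC][1-6 ALLOC][7-28 FREE]
Op 6: d = malloc(2) -> d = 7; heap: [0-0 ALLOC][1-6 ALLOC][7-8 ALLOC][9-28 FREE]
Op 7: free(b) -> (freed b); heap: [0-0 FREE][1-6 ALLOC][7-8 ALLOC][9-28 FREE]
Op 8: e = malloc(6) -> e = 9; heap: [0-0 FREE][1-6 ALLOC][7-8 ALLOC][9-14 ALLOC][15-28 FREE]
free(e): e = 9 -> block [9-14 ALLOC]; mark free, coalesce with adjacent free neighbors -> [0-0 FREE][1-6 ALLOC][7-8 ALLOC][9-28 FREE]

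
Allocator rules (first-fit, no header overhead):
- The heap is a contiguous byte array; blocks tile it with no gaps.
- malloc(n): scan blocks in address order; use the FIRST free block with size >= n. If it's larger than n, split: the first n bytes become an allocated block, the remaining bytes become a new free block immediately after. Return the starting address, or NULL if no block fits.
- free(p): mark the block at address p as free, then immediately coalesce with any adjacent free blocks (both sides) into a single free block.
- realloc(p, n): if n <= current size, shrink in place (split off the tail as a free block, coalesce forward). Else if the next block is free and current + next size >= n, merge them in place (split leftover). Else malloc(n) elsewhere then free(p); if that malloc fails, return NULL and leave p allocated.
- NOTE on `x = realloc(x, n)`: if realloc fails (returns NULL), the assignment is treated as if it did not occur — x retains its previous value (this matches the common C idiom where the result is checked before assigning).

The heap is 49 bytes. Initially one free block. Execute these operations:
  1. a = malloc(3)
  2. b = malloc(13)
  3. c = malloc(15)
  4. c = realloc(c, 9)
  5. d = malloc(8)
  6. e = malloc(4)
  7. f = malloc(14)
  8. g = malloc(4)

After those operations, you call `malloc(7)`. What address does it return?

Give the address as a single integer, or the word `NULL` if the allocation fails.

Op 1: a = malloc(3) -> a = 0; heap: [0-2 ALLOC][3-48 FREE]
Op 2: b = malloc(13) -> b = 3; heap: [0-2 ALLOC][3-15 ALLOC][16-48 FREE]
Op 3: c = malloc(15) -> c = 16; heap: [0-2 ALLOC][3-15 ALLOC][16-30 ALLOC][31-48 FREE]
Op 4: c = realloc(c, 9) -> c = 16; heap: [0-2 ALLOC][3-15 ALLOC][16-24 ALLOC][25-48 FREE]
Op 5: d = malloc(8) -> d = 25; heap: [0-2 ALLOC][3-15 ALLOC][16-24 ALLOC][25-32 ALLOC][33-48 FREE]
Op 6: e = malloc(4) -> e = 33; heap: [0-2 ALLOC][3-15 ALLOC][16-24 ALLOC][25-32 ALLOC][33-36 ALLOC][37-48 FREE]
Op 7: f = malloc(14) -> f = NULL; heap: [0-2 ALLOC][3-15 ALLOC][16-24 ALLOC][25-32 ALLOC][33-36 ALLOC][37-48 FREE]
Op 8: g = malloc(4) -> g = 37; heap: [0-2 ALLOC][3-15 ALLOC][16-24 ALLOC][25-32 ALLOC][33-36 ALLOC][37-40 ALLOC][41-48 FREE]
malloc(7): first-fit scan over [0-2 ALLOC][3-15 ALLOC][16-24 ALLOC][25-32 ALLOC][33-36 ALLOC][37-40 ALLOC][41-48 FREE] -> 41

Answer: 41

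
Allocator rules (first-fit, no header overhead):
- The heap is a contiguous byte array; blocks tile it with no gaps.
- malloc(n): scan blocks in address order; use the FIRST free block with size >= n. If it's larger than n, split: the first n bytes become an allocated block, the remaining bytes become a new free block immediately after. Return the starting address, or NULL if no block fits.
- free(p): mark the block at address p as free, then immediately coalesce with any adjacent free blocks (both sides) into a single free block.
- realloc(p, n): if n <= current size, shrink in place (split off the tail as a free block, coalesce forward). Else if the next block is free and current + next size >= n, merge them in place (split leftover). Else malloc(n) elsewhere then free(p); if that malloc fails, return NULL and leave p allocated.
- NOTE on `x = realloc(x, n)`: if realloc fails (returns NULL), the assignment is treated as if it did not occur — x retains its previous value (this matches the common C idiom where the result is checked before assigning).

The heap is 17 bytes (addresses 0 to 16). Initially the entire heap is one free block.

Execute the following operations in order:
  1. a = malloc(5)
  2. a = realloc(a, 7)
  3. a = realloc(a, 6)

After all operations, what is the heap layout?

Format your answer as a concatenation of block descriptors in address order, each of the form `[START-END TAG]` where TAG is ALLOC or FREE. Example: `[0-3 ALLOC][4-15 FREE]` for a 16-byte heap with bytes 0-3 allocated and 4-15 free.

Op 1: a = malloc(5) -> a = 0; heap: [0-4 ALLOC][5-16 FREE]
Op 2: a = realloc(a, 7) -> a = 0; heap: [0-6 ALLOC][7-16 FREE]
Op 3: a = realloc(a, 6) -> a = 0; heap: [0-5 ALLOC][6-16 FREE]

Answer: [0-5 ALLOC][6-16 FREE]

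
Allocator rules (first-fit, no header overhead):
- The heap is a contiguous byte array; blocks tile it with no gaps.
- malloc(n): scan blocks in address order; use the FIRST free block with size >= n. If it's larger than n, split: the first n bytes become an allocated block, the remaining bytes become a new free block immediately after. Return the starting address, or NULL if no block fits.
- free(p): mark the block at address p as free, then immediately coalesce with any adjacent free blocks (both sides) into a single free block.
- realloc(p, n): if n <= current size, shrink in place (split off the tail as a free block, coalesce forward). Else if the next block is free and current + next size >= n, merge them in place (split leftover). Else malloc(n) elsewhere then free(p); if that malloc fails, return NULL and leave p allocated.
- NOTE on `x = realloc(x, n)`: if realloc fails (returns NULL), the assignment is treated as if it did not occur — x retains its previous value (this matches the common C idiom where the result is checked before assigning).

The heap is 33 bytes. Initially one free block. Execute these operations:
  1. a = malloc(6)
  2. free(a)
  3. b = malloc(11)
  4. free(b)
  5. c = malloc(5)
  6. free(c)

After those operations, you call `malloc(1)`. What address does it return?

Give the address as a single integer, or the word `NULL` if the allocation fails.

Op 1: a = malloc(6) -> a = 0; heap: [0-5 ALLOC][6-32 FREE]
Op 2: free(a) -> (freed a); heap: [0-32 FREE]
Op 3: b = malloc(11) -> b = 0; heap: [0-10 ALLOC][11-32 FREE]
Op 4: free(b) -> (freed b); heap: [0-32 FREE]
Op 5: c = malloc(5) -> c = 0; heap: [0-4 ALLOC][5-32 FREE]
Op 6: free(c) -> (freed c); heap: [0-32 FREE]
malloc(1): first-fit scan over [0-32 FREE] -> 0

Answer: 0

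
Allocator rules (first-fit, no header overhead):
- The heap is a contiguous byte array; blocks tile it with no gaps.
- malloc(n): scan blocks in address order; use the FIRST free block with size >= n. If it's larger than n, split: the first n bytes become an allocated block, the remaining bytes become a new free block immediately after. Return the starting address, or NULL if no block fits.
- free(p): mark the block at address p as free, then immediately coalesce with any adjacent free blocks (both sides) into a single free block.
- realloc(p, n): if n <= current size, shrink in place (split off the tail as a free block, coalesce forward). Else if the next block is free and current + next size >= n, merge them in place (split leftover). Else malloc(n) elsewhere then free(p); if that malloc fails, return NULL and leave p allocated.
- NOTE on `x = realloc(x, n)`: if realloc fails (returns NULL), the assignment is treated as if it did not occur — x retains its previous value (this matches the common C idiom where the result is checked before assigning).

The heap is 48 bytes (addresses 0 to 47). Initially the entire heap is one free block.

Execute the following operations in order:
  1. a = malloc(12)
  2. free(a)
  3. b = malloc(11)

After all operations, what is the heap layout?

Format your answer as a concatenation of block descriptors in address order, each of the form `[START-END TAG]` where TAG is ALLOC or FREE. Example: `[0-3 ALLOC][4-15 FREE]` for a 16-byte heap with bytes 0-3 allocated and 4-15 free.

Answer: [0-10 ALLOC][11-47 FREE]

Derivation:
Op 1: a = malloc(12) -> a = 0; heap: [0-11 ALLOC][12-47 FREE]
Op 2: free(a) -> (freed a); heap: [0-47 FREE]
Op 3: b = malloc(11) -> b = 0; heap: [0-10 ALLOC][11-47 FREE]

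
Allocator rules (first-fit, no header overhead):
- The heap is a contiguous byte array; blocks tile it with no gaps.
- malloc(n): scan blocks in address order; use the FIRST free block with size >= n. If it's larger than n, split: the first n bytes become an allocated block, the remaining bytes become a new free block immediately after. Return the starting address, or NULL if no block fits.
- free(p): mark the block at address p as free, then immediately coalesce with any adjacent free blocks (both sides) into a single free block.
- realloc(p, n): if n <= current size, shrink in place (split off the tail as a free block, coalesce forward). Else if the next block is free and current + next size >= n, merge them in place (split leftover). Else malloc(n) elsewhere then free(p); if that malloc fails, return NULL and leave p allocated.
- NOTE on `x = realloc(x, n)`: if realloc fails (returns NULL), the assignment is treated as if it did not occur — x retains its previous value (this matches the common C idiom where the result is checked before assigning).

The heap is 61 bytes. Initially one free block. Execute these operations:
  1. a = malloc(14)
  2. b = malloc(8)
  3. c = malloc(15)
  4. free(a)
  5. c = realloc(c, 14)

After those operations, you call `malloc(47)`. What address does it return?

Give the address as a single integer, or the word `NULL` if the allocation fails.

Answer: NULL

Derivation:
Op 1: a = malloc(14) -> a = 0; heap: [0-13 ALLOC][14-60 FREE]
Op 2: b = malloc(8) -> b = 14; heap: [0-13 ALLOC][14-21 ALLOC][22-60 FREE]
Op 3: c = malloc(15) -> c = 22; heap: [0-13 ALLOC][14-21 ALLOC][22-36 ALLOC][37-60 FREE]
Op 4: free(a) -> (freed a); heap: [0-13 FREE][14-21 ALLOC][22-36 ALLOC][37-60 FREE]
Op 5: c = realloc(c, 14) -> c = 22; heap: [0-13 FREE][14-21 ALLOC][22-35 ALLOC][36-60 FREE]
malloc(47): first-fit scan over [0-13 FREE][14-21 ALLOC][22-35 ALLOC][36-60 FREE] -> NULL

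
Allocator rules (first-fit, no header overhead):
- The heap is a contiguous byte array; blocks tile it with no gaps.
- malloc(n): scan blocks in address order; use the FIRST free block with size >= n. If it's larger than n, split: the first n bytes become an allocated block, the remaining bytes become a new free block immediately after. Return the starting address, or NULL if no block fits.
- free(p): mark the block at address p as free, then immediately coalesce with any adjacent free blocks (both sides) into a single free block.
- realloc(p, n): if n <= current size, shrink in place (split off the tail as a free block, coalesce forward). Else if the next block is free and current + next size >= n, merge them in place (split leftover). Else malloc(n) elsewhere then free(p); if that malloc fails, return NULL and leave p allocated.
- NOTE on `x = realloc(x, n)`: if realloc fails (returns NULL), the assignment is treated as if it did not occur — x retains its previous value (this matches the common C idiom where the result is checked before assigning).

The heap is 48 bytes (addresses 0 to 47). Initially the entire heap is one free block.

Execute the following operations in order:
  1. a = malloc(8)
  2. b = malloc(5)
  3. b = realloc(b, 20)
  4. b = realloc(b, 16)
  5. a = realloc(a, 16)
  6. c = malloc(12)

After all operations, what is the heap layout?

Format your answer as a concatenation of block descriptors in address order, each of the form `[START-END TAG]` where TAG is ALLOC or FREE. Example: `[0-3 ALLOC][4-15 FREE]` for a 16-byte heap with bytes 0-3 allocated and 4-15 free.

Answer: [0-7 FREE][8-23 ALLOC][24-39 ALLOC][40-47 FREE]

Derivation:
Op 1: a = malloc(8) -> a = 0; heap: [0-7 ALLOC][8-47 FREE]
Op 2: b = malloc(5) -> b = 8; heap: [0-7 ALLOC][8-12 ALLOC][13-47 FREE]
Op 3: b = realloc(b, 20) -> b = 8; heap: [0-7 ALLOC][8-27 ALLOC][28-47 FREE]
Op 4: b = realloc(b, 16) -> b = 8; heap: [0-7 ALLOC][8-23 ALLOC][24-47 FREE]
Op 5: a = realloc(a, 16) -> a = 24; heap: [0-7 FREE][8-23 ALLOC][24-39 ALLOC][40-47 FREE]
Op 6: c = malloc(12) -> c = NULL; heap: [0-7 FREE][8-23 ALLOC][24-39 ALLOC][40-47 FREE]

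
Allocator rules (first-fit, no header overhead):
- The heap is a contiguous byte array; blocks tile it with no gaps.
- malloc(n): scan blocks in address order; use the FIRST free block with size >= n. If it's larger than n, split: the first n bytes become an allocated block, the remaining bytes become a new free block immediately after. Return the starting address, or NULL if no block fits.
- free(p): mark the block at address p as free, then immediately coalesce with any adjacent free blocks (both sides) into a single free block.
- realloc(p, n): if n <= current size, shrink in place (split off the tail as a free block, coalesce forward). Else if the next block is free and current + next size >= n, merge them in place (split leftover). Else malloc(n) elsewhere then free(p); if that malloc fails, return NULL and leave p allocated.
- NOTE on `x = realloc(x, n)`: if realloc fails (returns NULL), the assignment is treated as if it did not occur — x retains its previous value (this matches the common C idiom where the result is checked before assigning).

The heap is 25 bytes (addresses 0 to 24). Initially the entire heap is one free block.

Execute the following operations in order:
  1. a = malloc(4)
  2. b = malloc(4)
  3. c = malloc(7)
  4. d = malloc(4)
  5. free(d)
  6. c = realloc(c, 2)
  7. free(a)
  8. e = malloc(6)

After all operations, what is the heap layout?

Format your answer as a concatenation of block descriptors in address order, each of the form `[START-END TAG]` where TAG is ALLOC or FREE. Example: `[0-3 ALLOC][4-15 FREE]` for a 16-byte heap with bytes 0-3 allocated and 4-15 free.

Answer: [0-3 FREE][4-7 ALLOC][8-9 ALLOC][10-15 ALLOC][16-24 FREE]

Derivation:
Op 1: a = malloc(4) -> a = 0; heap: [0-3 ALLOC][4-24 FREE]
Op 2: b = malloc(4) -> b = 4; heap: [0-3 ALLOC][4-7 ALLOC][8-24 FREE]
Op 3: c = malloc(7) -> c = 8; heap: [0-3 ALLOC][4-7 ALLOC][8-14 ALLOC][15-24 FREE]
Op 4: d = malloc(4) -> d = 15; heap: [0-3 ALLOC][4-7 ALLOC][8-14 ALLOC][15-18 ALLOC][19-24 FREE]
Op 5: free(d) -> (freed d); heap: [0-3 ALLOC][4-7 ALLOC][8-14 ALLOC][15-24 FREE]
Op 6: c = realloc(c, 2) -> c = 8; heap: [0-3 ALLOC][4-7 ALLOC][8-9 ALLOC][10-24 FREE]
Op 7: free(a) -> (freed a); heap: [0-3 FREE][4-7 ALLOC][8-9 ALLOC][10-24 FREE]
Op 8: e = malloc(6) -> e = 10; heap: [0-3 FREE][4-7 ALLOC][8-9 ALLOC][10-15 ALLOC][16-24 FREE]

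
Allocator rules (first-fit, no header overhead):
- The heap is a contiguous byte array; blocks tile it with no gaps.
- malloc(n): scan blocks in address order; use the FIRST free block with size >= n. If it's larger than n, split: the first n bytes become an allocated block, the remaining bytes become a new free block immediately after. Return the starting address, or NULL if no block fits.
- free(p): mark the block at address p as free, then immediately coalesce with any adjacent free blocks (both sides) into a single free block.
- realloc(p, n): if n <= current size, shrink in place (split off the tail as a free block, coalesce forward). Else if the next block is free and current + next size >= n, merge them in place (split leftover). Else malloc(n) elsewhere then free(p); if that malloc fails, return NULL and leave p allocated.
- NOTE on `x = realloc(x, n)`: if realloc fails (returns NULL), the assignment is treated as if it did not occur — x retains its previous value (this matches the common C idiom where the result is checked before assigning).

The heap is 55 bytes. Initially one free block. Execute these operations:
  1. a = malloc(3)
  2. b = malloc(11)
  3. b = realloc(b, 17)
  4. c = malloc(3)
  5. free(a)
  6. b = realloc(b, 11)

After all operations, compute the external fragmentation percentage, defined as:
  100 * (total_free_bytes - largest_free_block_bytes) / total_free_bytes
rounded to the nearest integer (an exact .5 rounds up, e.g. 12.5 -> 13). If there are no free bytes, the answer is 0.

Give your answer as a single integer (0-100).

Op 1: a = malloc(3) -> a = 0; heap: [0-2 ALLOC][3-54 FREE]
Op 2: b = malloc(11) -> b = 3; heap: [0-2 ALLOC][3-13 ALLOC][14-54 FREE]
Op 3: b = realloc(b, 17) -> b = 3; heap: [0-2 ALLOC][3-19 ALLOC][20-54 FREE]
Op 4: c = malloc(3) -> c = 20; heap: [0-2 ALLOC][3-19 ALLOC][20-22 ALLOC][23-54 FREE]
Op 5: free(a) -> (freed a); heap: [0-2 FREE][3-19 ALLOC][20-22 ALLOC][23-54 FREE]
Op 6: b = realloc(b, 11) -> b = 3; heap: [0-2 FREE][3-13 ALLOC][14-19 FREE][20-22 ALLOC][23-54 FREE]
Free blocks: [3 6 32] total_free=41 largest=32 -> 100*(41-32)/41 = 900/41 ≈ 21.951 -> rounds to 22

Answer: 22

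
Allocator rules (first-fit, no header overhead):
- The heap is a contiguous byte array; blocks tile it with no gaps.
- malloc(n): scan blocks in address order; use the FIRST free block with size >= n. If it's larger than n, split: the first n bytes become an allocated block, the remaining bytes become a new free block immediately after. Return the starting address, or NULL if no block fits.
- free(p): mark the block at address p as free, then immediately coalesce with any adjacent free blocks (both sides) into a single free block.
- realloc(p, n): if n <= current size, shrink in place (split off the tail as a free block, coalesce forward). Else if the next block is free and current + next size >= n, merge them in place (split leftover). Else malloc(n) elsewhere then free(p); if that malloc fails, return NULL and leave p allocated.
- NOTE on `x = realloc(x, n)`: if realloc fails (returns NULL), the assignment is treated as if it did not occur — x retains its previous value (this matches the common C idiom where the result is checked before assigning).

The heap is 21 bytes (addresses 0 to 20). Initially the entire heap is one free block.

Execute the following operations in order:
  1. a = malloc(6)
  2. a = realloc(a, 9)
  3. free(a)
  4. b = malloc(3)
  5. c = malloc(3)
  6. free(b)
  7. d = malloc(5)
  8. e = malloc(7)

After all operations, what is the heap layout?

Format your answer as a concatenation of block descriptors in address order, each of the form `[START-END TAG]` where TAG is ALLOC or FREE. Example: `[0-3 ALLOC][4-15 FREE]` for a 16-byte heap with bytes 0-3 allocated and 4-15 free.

Answer: [0-2 FREE][3-5 ALLOC][6-10 ALLOC][11-17 ALLOC][18-20 FREE]

Derivation:
Op 1: a = malloc(6) -> a = 0; heap: [0-5 ALLOC][6-20 FREE]
Op 2: a = realloc(a, 9) -> a = 0; heap: [0-8 ALLOC][9-20 FREE]
Op 3: free(a) -> (freed a); heap: [0-20 FREE]
Op 4: b = malloc(3) -> b = 0; heap: [0-2 ALLOC][3-20 FREE]
Op 5: c = malloc(3) -> c = 3; heap: [0-2 ALLOC][3-5 ALLOC][6-20 FREE]
Op 6: free(b) -> (freed b); heap: [0-2 FREE][3-5 ALLOC][6-20 FREE]
Op 7: d = malloc(5) -> d = 6; heap: [0-2 FREE][3-5 ALLOC][6-10 ALLOC][11-20 FREE]
Op 8: e = malloc(7) -> e = 11; heap: [0-2 FREE][3-5 ALLOC][6-10 ALLOC][11-17 ALLOC][18-20 FREE]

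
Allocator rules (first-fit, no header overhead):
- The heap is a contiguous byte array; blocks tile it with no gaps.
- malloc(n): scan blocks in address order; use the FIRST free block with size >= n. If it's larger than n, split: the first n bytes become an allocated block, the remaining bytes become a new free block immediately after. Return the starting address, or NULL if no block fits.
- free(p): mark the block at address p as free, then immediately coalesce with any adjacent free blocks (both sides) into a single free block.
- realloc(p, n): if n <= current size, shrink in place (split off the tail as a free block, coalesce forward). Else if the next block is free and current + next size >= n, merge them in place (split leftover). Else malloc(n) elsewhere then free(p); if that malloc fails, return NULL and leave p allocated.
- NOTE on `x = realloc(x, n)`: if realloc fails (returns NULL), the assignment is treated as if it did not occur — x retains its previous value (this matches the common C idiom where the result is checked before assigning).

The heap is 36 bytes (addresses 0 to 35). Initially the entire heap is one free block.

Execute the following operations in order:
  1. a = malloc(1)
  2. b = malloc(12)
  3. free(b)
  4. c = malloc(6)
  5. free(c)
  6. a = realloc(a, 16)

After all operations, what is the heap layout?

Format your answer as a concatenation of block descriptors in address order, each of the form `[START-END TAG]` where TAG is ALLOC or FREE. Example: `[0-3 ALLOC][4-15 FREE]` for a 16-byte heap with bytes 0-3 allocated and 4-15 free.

Answer: [0-15 ALLOC][16-35 FREE]

Derivation:
Op 1: a = malloc(1) -> a = 0; heap: [0-0 ALLOC][1-35 FREE]
Op 2: b = malloc(12) -> b = 1; heap: [0-0 ALLOC][1-12 ALLOC][13-35 FREE]
Op 3: free(b) -> (freed b); heap: [0-0 ALLOC][1-35 FREE]
Op 4: c = malloc(6) -> c = 1; heap: [0-0 ALLOC][1-6 ALLOC][7-35 FREE]
Op 5: free(c) -> (freed c); heap: [0-0 ALLOC][1-35 FREE]
Op 6: a = realloc(a, 16) -> a = 0; heap: [0-15 ALLOC][16-35 FREE]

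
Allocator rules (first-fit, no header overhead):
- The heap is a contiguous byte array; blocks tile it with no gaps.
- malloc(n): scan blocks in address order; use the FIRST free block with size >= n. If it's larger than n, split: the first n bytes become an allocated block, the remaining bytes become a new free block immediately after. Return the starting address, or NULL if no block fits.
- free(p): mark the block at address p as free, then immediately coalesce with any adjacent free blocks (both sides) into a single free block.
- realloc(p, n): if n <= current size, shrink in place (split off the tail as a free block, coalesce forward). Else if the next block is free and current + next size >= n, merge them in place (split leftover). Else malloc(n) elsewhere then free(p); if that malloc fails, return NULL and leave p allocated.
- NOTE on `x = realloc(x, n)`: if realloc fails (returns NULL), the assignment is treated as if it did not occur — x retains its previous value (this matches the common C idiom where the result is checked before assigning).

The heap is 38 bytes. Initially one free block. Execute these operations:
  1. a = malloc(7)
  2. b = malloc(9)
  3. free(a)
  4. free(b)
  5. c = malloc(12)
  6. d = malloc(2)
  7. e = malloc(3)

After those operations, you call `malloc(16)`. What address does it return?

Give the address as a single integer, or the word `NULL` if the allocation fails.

Answer: 17

Derivation:
Op 1: a = malloc(7) -> a = 0; heap: [0-6 ALLOC][7-37 FREE]
Op 2: b = malloc(9) -> b = 7; heap: [0-6 ALLOC][7-15 ALLOC][16-37 FREE]
Op 3: free(a) -> (freed a); heap: [0-6 FREE][7-15 ALLOC][16-37 FREE]
Op 4: free(b) -> (freed b); heap: [0-37 FREE]
Op 5: c = malloc(12) -> c = 0; heap: [0-11 ALLOC][12-37 FREE]
Op 6: d = malloc(2) -> d = 12; heap: [0-11 ALLOC][12-13 ALLOC][14-37 FREE]
Op 7: e = malloc(3) -> e = 14; heap: [0-11 ALLOC][12-13 ALLOC][14-16 ALLOC][17-37 FREE]
malloc(16): first-fit scan over [0-11 ALLOC][12-13 ALLOC][14-16 ALLOC][17-37 FREE] -> 17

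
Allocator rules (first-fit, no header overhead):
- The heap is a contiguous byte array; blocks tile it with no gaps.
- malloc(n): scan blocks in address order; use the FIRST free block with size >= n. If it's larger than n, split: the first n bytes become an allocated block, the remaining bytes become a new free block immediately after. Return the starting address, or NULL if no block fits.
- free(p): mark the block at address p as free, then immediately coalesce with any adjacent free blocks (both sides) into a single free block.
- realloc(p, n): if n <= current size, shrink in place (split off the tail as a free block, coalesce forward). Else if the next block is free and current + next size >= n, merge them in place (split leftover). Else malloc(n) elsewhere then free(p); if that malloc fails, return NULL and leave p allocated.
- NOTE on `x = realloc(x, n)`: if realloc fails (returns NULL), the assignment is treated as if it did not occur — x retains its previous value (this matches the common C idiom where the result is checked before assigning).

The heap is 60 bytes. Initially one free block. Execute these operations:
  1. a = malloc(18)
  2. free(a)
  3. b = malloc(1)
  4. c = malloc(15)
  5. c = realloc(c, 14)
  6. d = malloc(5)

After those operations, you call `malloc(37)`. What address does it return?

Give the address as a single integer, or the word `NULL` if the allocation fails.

Answer: 20

Derivation:
Op 1: a = malloc(18) -> a = 0; heap: [0-17 ALLOC][18-59 FREE]
Op 2: free(a) -> (freed a); heap: [0-59 FREE]
Op 3: b = malloc(1) -> b = 0; heap: [0-0 ALLOC][1-59 FREE]
Op 4: c = malloc(15) -> c = 1; heap: [0-0 ALLOC][1-15 ALLOC][16-59 FREE]
Op 5: c = realloc(c, 14) -> c = 1; heap: [0-0 ALLOC][1-14 ALLOC][15-59 FREE]
Op 6: d = malloc(5) -> d = 15; heap: [0-0 ALLOC][1-14 ALLOC][15-19 ALLOC][20-59 FREE]
malloc(37): first-fit scan over [0-0 ALLOC][1-14 ALLOC][15-19 ALLOC][20-59 FREE] -> 20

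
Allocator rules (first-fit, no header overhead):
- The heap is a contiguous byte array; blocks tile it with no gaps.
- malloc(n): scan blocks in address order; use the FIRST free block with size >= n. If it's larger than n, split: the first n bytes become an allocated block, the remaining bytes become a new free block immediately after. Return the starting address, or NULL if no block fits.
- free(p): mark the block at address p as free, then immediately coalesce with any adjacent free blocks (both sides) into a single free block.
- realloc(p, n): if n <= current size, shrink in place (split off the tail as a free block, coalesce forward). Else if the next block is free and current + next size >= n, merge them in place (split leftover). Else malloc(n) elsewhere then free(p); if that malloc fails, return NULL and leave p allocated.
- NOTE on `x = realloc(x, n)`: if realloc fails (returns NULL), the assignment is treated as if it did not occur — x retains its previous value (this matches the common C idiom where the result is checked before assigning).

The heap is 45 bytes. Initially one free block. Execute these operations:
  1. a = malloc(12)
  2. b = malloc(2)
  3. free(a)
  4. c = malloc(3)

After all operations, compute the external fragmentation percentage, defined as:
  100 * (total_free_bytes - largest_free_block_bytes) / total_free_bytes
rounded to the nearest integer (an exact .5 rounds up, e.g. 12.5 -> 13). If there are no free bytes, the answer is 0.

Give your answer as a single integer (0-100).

Answer: 23

Derivation:
Op 1: a = malloc(12) -> a = 0; heap: [0-11 ALLOC][12-44 FREE]
Op 2: b = malloc(2) -> b = 12; heap: [0-11 ALLOC][12-13 ALLOC][14-44 FREE]
Op 3: free(a) -> (freed a); heap: [0-11 FREE][12-13 ALLOC][14-44 FREE]
Op 4: c = malloc(3) -> c = 0; heap: [0-2 ALLOC][3-11 FREE][12-13 ALLOC][14-44 FREE]
Free blocks: [9 31] total_free=40 largest=31 -> 100*(40-31)/40 = 900/40 = 22.5 -> rounds to 23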